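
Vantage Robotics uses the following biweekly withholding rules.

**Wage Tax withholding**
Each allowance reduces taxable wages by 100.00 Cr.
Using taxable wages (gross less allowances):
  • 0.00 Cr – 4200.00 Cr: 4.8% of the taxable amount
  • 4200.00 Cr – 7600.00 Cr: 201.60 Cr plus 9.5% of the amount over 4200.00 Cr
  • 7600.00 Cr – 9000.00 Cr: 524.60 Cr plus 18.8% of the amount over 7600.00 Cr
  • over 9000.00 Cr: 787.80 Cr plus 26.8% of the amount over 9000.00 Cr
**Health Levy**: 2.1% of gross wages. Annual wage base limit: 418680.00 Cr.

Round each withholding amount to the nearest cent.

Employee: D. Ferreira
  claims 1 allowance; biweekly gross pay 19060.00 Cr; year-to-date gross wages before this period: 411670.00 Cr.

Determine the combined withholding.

3604.29 Cr

Wage Tax: taxable = 19060.00 Cr − 1×100.00 Cr = 18960.00 Cr
  787.80 Cr + 26.8% × (18960.00 Cr − 9000.00 Cr) = 787.80 Cr + 26.8% × 9960.00 Cr = 3457.08 Cr
Health Levy: cap 418680.00 Cr − YTD 411670.00 Cr = 7010.00 Cr subject; 2.1% × 7010.00 Cr = 147.21 Cr
Total: 3457.08 Cr + 147.21 Cr = 3604.29 Cr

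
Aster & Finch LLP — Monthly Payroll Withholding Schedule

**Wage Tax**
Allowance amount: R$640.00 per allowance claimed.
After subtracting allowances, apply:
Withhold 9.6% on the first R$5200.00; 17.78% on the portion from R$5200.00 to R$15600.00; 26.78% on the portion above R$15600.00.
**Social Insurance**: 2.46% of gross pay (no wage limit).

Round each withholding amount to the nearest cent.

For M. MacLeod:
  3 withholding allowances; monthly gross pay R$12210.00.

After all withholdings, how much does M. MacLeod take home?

R$10505.43

Wage Tax: taxable = R$12210.00 − 3×R$640.00 = R$10290.00
  R$499.20 + 17.78% × (R$10290.00 − R$5200.00) = R$499.20 + 17.78% × R$5090.00 = R$1404.20
Social Insurance: 2.46% × R$12210.00 = R$300.37
Total withheld: R$1404.20 + R$300.37 = R$1704.57
Net pay: R$12210.00 − R$1704.57 = R$10505.43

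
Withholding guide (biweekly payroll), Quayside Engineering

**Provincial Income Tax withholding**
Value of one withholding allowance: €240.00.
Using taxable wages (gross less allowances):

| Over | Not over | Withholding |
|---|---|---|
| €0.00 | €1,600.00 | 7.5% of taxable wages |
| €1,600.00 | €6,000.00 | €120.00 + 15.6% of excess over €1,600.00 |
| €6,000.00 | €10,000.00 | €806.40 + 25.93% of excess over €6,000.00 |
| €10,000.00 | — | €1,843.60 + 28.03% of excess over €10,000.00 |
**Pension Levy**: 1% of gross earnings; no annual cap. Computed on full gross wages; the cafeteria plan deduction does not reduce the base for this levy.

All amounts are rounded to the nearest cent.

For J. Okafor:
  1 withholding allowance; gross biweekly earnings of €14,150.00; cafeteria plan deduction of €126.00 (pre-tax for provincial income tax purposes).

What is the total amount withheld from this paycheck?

€3,045.76

Provincial Income Tax: taxable = €14,150.00 − €126.00 − 1×€240.00 = €13,784.00
  €1,843.60 + 28.03% × (€13,784.00 − €10,000.00) = €1,843.60 + 28.03% × €3,784.00 = €2,904.26
Pension Levy: 1% × €14,150.00 = €141.50
Total: €2,904.26 + €141.50 = €3,045.76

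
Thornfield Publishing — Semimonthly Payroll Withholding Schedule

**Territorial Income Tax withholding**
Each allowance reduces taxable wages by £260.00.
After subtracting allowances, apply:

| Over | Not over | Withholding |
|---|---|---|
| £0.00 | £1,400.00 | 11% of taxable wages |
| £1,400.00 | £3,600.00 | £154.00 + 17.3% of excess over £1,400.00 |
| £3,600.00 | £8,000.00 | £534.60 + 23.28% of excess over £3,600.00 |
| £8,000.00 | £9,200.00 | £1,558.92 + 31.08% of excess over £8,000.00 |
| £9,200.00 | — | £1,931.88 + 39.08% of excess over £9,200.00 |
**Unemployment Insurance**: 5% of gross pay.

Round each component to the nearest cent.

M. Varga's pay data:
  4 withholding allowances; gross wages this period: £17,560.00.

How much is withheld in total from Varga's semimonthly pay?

£5,670.54

Territorial Income Tax: taxable = £17,560.00 − 4×£260.00 = £16,520.00
  £1,931.88 + 39.08% × (£16,520.00 − £9,200.00) = £1,931.88 + 39.08% × £7,320.00 = £4,792.54
Unemployment Insurance: 5% × £17,560.00 = £878.00
Total: £4,792.54 + £878.00 = £5,670.54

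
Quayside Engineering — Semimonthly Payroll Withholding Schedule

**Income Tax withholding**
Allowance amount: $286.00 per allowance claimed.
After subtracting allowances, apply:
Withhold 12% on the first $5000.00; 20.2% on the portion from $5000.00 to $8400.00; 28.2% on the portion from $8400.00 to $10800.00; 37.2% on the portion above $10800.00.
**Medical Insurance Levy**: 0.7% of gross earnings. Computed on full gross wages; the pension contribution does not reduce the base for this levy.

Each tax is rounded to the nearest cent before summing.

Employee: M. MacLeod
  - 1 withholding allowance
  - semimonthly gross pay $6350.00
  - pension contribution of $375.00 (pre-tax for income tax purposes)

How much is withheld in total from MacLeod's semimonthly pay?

Income Tax: taxable = $6350.00 − $375.00 − 1×$286.00 = $5689.00
  $600.00 + 20.2% × ($5689.00 − $5000.00) = $600.00 + 20.2% × $689.00 = $739.18
Medical Insurance Levy: 0.7% × $6350.00 = $44.45
Total: $739.18 + $44.45 = $783.63

$783.63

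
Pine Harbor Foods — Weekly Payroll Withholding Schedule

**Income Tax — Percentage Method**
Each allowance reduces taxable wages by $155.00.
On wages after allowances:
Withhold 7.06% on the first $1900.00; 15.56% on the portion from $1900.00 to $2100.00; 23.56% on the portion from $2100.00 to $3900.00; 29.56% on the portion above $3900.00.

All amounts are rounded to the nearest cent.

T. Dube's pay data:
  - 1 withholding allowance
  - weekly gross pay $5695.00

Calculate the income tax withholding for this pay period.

$1074.12

Income Tax: taxable = $5695.00 − 1×$155.00 = $5540.00
  $589.34 + 29.56% × ($5540.00 − $3900.00) = $589.34 + 29.56% × $1640.00 = $1074.12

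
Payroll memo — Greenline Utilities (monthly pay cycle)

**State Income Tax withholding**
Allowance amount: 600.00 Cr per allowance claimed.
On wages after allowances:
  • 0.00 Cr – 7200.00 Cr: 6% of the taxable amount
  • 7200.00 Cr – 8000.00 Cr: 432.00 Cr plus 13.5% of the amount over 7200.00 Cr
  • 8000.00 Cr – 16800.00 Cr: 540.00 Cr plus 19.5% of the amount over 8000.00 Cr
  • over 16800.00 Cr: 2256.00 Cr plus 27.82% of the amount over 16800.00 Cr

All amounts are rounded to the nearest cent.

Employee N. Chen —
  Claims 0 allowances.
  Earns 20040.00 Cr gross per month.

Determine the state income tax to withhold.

3157.37 Cr

State Income Tax: taxable = 20040.00 Cr
  2256.00 Cr + 27.82% × (20040.00 Cr − 16800.00 Cr) = 2256.00 Cr + 27.82% × 3240.00 Cr = 3157.37 Cr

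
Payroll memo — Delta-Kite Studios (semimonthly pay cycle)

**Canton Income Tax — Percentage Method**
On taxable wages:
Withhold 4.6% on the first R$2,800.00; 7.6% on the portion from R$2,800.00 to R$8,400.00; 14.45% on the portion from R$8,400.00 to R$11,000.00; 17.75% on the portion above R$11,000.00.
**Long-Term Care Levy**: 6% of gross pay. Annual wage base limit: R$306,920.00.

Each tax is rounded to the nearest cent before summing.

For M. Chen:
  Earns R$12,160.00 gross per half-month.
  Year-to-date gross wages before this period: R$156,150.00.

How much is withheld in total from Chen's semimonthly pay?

Canton Income Tax: taxable = R$12,160.00
  R$930.10 + 17.75% × (R$12,160.00 − R$11,000.00) = R$930.10 + 17.75% × R$1,160.00 = R$1,136.00
Long-Term Care Levy: 6% × R$12,160.00 = R$729.60
Total: R$1,136.00 + R$729.60 = R$1,865.60

R$1,865.60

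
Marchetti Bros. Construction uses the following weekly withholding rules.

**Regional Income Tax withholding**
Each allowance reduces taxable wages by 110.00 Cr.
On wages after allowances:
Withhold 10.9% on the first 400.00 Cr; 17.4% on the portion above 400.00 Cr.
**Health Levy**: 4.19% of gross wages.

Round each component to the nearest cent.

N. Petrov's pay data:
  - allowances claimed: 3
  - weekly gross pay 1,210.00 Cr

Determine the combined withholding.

177.82 Cr

Regional Income Tax: taxable = 1,210.00 Cr − 3×110.00 Cr = 880.00 Cr
  43.60 Cr + 17.4% × (880.00 Cr − 400.00 Cr) = 43.60 Cr + 17.4% × 480.00 Cr = 127.12 Cr
Health Levy: 4.19% × 1,210.00 Cr = 50.70 Cr
Total: 127.12 Cr + 50.70 Cr = 177.82 Cr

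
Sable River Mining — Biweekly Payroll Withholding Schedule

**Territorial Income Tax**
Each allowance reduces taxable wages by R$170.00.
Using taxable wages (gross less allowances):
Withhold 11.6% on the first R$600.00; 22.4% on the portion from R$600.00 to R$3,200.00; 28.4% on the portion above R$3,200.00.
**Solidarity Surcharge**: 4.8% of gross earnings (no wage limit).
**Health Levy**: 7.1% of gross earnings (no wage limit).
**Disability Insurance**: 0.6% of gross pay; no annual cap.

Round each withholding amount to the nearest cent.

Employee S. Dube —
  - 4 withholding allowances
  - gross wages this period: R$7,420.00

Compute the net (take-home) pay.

Territorial Income Tax: taxable = R$7,420.00 − 4×R$170.00 = R$6,740.00
  R$652.00 + 28.4% × (R$6,740.00 − R$3,200.00) = R$652.00 + 28.4% × R$3,540.00 = R$1,657.36
Solidarity Surcharge: 4.8% × R$7,420.00 = R$356.16
Health Levy: 7.1% × R$7,420.00 = R$526.82
Disability Insurance: 0.6% × R$7,420.00 = R$44.52
Total withheld: R$1,657.36 + R$356.16 + R$526.82 + R$44.52 = R$2,584.86
Net pay: R$7,420.00 − R$2,584.86 = R$4,835.14

R$4,835.14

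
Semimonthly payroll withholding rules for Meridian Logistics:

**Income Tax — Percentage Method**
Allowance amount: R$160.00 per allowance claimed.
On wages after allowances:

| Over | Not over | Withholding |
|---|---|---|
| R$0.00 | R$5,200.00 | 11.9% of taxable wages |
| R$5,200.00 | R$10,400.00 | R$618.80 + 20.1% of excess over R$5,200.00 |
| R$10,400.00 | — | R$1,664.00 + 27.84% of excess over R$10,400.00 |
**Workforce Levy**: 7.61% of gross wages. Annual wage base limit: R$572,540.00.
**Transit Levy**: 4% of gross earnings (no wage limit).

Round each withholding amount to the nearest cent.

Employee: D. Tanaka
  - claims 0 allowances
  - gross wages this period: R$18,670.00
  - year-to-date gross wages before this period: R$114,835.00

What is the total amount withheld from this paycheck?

Income Tax: taxable = R$18,670.00
  R$1,664.00 + 27.84% × (R$18,670.00 − R$10,400.00) = R$1,664.00 + 27.84% × R$8,270.00 = R$3,966.37
Workforce Levy: 7.61% × R$18,670.00 = R$1,420.79
Transit Levy: 4% × R$18,670.00 = R$746.80
Total: R$3,966.37 + R$1,420.79 + R$746.80 = R$6,133.96

R$6,133.96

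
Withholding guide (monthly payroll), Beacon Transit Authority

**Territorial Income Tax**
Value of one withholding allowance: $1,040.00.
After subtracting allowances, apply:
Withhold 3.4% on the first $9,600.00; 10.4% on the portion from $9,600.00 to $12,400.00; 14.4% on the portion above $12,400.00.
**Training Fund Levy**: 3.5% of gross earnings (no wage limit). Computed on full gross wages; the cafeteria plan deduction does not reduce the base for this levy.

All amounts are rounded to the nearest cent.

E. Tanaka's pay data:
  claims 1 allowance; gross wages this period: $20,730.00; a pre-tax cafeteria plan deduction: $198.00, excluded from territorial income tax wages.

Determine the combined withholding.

Territorial Income Tax: taxable = $20,730.00 − $198.00 − 1×$1,040.00 = $19,492.00
  $617.60 + 14.4% × ($19,492.00 − $12,400.00) = $617.60 + 14.4% × $7,092.00 = $1,638.85
Training Fund Levy: 3.5% × $20,730.00 = $725.55
Total: $1,638.85 + $725.55 = $2,364.40

$2,364.40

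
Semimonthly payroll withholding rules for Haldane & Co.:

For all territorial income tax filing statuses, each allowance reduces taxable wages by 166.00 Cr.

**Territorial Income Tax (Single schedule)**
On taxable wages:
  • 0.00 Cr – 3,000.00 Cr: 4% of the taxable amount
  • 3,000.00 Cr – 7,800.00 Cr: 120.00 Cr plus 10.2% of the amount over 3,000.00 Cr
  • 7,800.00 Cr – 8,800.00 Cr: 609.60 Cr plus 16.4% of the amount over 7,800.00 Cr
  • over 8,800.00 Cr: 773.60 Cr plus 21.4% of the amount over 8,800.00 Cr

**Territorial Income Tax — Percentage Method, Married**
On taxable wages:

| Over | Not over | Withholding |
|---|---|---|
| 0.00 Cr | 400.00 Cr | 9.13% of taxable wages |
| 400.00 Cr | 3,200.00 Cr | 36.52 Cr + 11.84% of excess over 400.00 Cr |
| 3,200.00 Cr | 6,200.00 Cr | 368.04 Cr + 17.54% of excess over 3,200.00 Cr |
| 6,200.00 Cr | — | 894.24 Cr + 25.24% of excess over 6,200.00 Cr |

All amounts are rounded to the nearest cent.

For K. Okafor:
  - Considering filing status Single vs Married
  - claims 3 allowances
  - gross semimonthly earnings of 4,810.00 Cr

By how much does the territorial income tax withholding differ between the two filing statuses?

309.26 Cr

Territorial Income Tax (Single): taxable = 4,810.00 Cr − 3×166.00 Cr = 4,312.00 Cr
  120.00 Cr + 10.2% × (4,312.00 Cr − 3,000.00 Cr) = 120.00 Cr + 10.2% × 1,312.00 Cr = 253.82 Cr
Territorial Income Tax (Married): taxable = 4,810.00 Cr − 3×166.00 Cr = 4,312.00 Cr
  368.04 Cr + 17.54% × (4,312.00 Cr − 3,200.00 Cr) = 368.04 Cr + 17.54% × 1,112.00 Cr = 563.08 Cr
Difference: |253.82 Cr − 563.08 Cr| = 309.26 Cr (higher under Married)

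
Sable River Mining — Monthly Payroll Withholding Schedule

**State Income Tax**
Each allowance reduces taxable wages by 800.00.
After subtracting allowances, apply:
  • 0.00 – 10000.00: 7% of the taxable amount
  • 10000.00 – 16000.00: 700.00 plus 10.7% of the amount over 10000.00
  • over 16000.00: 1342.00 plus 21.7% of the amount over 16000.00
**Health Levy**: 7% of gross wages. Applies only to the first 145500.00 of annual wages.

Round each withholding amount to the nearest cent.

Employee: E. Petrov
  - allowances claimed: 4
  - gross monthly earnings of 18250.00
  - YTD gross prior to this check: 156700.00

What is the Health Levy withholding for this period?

Health Levy: YTD 156700.00 ≥ cap 145500.00 → 0.00

0.00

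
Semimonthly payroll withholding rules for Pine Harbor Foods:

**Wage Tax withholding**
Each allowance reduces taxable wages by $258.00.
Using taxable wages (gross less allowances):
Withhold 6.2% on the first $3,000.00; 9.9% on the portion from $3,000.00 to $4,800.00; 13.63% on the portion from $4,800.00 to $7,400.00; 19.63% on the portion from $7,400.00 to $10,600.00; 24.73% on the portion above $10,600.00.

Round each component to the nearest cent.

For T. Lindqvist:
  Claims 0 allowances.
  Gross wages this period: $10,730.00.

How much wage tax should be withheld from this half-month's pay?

Wage Tax: taxable = $10,730.00
  $1,346.74 + 24.73% × ($10,730.00 − $10,600.00) = $1,346.74 + 24.73% × $130.00 = $1,378.89

$1,378.89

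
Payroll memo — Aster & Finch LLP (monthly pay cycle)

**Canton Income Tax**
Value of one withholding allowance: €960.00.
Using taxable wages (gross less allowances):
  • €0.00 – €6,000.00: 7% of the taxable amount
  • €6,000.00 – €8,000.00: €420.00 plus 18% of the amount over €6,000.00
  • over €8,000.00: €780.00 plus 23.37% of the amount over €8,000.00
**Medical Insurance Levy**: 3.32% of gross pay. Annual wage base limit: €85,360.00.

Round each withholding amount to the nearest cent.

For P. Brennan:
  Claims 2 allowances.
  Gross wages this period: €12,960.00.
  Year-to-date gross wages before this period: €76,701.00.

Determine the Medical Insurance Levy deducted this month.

Medical Insurance Levy: cap €85,360.00 − YTD €76,701.00 = €8,659.00 subject; 3.32% × €8,659.00 = €287.48

€287.48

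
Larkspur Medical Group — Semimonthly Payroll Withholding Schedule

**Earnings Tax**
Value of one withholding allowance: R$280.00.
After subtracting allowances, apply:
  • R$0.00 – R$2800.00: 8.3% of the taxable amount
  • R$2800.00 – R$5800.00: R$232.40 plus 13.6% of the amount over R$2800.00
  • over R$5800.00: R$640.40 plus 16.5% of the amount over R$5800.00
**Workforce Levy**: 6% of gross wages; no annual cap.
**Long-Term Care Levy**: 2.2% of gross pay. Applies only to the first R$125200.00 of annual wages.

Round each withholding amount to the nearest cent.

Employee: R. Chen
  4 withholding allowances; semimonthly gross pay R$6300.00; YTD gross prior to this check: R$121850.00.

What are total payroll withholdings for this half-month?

R$1007.78

Earnings Tax: taxable = R$6300.00 − 4×R$280.00 = R$5180.00
  R$232.40 + 13.6% × (R$5180.00 − R$2800.00) = R$232.40 + 13.6% × R$2380.00 = R$556.08
Workforce Levy: 6% × R$6300.00 = R$378.00
Long-Term Care Levy: cap R$125200.00 − YTD R$121850.00 = R$3350.00 subject; 2.2% × R$3350.00 = R$73.70
Total: R$556.08 + R$378.00 + R$73.70 = R$1007.78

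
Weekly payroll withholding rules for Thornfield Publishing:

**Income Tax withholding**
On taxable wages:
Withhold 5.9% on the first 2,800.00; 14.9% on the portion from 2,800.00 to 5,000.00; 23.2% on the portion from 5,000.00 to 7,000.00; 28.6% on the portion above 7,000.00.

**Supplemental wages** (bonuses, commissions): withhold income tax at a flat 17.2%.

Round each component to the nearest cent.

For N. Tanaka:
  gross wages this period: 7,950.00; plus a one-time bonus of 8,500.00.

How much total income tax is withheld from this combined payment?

Income Tax: taxable = 7,950.00
  957.00 + 28.6% × (7,950.00 − 7,000.00) = 957.00 + 28.6% × 950.00 = 1,228.70
Supplemental (17.2% flat on bonus): 17.2% × 8,500.00 = 1,462.00
Total income tax: 1,228.70 + 1,462.00 = 2,690.70

2,690.70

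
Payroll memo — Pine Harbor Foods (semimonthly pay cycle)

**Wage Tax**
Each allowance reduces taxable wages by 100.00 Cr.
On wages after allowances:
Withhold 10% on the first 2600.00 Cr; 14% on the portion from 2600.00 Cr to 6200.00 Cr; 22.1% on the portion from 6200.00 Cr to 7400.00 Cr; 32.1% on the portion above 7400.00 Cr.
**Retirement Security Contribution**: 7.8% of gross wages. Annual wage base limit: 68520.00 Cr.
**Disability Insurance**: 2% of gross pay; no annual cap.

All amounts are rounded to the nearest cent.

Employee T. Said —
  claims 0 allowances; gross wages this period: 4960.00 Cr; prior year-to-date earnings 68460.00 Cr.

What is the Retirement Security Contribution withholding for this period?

4.68 Cr

Retirement Security Contribution: cap 68520.00 Cr − YTD 68460.00 Cr = 60.00 Cr subject; 7.8% × 60.00 Cr = 4.68 Cr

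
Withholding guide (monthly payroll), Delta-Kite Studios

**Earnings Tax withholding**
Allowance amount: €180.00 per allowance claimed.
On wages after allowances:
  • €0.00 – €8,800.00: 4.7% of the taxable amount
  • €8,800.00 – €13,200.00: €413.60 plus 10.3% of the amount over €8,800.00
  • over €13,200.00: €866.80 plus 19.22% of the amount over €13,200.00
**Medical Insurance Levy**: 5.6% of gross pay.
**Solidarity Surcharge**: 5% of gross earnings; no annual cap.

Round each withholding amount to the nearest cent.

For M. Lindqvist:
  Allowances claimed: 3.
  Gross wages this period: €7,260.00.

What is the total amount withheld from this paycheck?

Earnings Tax: taxable = €7,260.00 − 3×€180.00 = €6,720.00
  4.7% × €6,720.00 = €315.84
Medical Insurance Levy: 5.6% × €7,260.00 = €406.56
Solidarity Surcharge: 5% × €7,260.00 = €363.00
Total: €315.84 + €406.56 + €363.00 = €1,085.40

€1,085.40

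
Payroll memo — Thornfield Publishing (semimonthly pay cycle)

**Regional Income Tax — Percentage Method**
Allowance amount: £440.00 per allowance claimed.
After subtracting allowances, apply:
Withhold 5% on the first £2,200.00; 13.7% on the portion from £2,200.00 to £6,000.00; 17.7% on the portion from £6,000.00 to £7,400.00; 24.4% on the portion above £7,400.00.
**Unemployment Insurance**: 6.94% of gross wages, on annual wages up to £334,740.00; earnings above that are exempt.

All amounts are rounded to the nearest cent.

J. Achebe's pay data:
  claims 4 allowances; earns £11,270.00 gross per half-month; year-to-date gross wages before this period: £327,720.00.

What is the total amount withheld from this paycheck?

Regional Income Tax: taxable = £11,270.00 − 4×£440.00 = £9,510.00
  £878.40 + 24.4% × (£9,510.00 − £7,400.00) = £878.40 + 24.4% × £2,110.00 = £1,393.24
Unemployment Insurance: cap £334,740.00 − YTD £327,720.00 = £7,020.00 subject; 6.94% × £7,020.00 = £487.19
Total: £1,393.24 + £487.19 = £1,880.43

£1,880.43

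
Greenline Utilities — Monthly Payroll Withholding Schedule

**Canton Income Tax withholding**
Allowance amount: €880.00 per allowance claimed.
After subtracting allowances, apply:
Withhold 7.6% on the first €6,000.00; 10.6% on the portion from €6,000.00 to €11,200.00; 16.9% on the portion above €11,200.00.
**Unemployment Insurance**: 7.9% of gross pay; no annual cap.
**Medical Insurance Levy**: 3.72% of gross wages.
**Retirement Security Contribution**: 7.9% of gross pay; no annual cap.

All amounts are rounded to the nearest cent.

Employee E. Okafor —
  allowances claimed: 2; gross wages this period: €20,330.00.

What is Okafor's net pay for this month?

€14,108.85

Canton Income Tax: taxable = €20,330.00 − 2×€880.00 = €18,570.00
  €1,007.20 + 16.9% × (€18,570.00 − €11,200.00) = €1,007.20 + 16.9% × €7,370.00 = €2,252.73
Unemployment Insurance: 7.9% × €20,330.00 = €1,606.07
Medical Insurance Levy: 3.72% × €20,330.00 = €756.28
Retirement Security Contribution: 7.9% × €20,330.00 = €1,606.07
Total withheld: €2,252.73 + €1,606.07 + €756.28 + €1,606.07 = €6,221.15
Net pay: €20,330.00 − €6,221.15 = €14,108.85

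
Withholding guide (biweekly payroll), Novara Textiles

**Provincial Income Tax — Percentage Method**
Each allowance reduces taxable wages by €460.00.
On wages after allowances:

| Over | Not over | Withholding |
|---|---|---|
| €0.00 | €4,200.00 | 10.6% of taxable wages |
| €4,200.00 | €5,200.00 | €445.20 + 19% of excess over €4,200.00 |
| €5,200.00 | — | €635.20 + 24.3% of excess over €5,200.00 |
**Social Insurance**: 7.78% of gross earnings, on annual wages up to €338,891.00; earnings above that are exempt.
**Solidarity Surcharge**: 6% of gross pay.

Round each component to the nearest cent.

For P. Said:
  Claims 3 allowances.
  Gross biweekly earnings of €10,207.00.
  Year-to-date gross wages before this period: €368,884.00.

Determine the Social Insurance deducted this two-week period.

€0.00

Social Insurance: YTD €368,884.00 ≥ cap €338,891.00 → €0.00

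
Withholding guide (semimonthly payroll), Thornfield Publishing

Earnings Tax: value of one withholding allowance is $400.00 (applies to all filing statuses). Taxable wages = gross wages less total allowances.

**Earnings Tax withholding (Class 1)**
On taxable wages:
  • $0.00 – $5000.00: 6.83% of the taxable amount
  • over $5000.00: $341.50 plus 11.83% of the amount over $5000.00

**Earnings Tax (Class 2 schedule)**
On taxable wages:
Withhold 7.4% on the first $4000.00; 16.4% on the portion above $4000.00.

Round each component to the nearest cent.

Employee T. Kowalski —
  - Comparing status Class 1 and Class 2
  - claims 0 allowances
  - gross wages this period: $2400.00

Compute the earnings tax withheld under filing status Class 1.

$163.92

Earnings Tax (Class 1): taxable = $2400.00
  6.83% × $2400.00 = $163.92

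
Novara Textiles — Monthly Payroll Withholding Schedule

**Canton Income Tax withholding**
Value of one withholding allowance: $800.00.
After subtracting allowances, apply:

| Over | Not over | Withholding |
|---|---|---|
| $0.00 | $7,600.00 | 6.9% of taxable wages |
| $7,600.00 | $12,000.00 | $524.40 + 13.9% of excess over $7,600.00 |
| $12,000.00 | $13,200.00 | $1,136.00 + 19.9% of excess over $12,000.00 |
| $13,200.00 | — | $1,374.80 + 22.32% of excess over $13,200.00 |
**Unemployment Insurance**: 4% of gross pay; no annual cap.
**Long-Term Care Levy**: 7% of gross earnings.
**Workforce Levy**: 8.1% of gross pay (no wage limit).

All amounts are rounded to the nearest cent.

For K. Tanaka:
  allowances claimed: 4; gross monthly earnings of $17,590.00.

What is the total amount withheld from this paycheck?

Canton Income Tax: taxable = $17,590.00 − 4×$800.00 = $14,390.00
  $1,374.80 + 22.32% × ($14,390.00 − $13,200.00) = $1,374.80 + 22.32% × $1,190.00 = $1,640.41
Unemployment Insurance: 4% × $17,590.00 = $703.60
Long-Term Care Levy: 7% × $17,590.00 = $1,231.30
Workforce Levy: 8.1% × $17,590.00 = $1,424.79
Total: $1,640.41 + $703.60 + $1,231.30 + $1,424.79 = $5,000.10

$5,000.10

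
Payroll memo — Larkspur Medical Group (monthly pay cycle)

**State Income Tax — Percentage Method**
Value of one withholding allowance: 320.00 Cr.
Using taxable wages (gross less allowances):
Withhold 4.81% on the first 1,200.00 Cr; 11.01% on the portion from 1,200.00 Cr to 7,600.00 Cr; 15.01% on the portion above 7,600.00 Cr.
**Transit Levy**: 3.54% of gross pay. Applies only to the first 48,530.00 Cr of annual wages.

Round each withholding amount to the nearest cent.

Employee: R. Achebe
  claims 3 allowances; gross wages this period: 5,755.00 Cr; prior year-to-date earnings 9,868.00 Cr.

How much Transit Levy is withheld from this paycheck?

203.73 Cr

Transit Levy: 3.54% × 5,755.00 Cr = 203.73 Cr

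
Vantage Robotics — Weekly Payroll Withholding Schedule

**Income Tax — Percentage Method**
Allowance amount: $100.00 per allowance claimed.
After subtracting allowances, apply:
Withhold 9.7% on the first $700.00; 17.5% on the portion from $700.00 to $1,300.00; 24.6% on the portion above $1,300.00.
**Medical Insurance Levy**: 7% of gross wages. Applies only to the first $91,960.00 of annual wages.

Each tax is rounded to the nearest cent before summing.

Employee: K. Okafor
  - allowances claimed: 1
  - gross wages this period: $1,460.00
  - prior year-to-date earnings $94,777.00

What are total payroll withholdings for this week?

$187.66

Income Tax: taxable = $1,460.00 − 1×$100.00 = $1,360.00
  $172.90 + 24.6% × ($1,360.00 − $1,300.00) = $172.90 + 24.6% × $60.00 = $187.66
Medical Insurance Levy: YTD $94,777.00 ≥ cap $91,960.00 → $0.00
Total: $187.66 + $0.00 = $187.66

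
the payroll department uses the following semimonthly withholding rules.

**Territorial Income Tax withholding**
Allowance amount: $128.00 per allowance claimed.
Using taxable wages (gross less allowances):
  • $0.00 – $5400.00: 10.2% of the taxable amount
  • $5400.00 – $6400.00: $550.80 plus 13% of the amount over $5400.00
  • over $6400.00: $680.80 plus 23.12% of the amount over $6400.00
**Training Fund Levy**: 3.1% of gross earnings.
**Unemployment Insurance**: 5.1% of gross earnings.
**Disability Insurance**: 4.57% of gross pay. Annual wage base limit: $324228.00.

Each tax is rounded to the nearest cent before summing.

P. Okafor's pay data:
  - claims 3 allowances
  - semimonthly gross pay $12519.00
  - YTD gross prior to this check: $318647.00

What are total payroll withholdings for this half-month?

$3288.34

Territorial Income Tax: taxable = $12519.00 − 3×$128.00 = $12135.00
  $680.80 + 23.12% × ($12135.00 − $6400.00) = $680.80 + 23.12% × $5735.00 = $2006.73
Training Fund Levy: 3.1% × $12519.00 = $388.09
Unemployment Insurance: 5.1% × $12519.00 = $638.47
Disability Insurance: cap $324228.00 − YTD $318647.00 = $5581.00 subject; 4.57% × $5581.00 = $255.05
Total: $2006.73 + $388.09 + $638.47 + $255.05 = $3288.34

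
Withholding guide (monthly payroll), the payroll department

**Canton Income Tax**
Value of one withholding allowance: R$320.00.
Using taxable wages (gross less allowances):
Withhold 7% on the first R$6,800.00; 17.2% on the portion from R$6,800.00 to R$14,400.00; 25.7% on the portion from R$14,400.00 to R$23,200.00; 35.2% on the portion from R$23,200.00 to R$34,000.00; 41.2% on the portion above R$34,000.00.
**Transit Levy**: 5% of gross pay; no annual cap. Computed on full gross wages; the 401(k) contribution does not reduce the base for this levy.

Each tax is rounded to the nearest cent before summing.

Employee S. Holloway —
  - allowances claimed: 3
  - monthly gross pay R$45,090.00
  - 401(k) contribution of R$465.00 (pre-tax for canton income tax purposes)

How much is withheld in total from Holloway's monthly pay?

R$14,082.88

Canton Income Tax: taxable = R$45,090.00 − R$465.00 − 3×R$320.00 = R$43,665.00
  R$7,846.40 + 41.2% × (R$43,665.00 − R$34,000.00) = R$7,846.40 + 41.2% × R$9,665.00 = R$11,828.38
Transit Levy: 5% × R$45,090.00 = R$2,254.50
Total: R$11,828.38 + R$2,254.50 = R$14,082.88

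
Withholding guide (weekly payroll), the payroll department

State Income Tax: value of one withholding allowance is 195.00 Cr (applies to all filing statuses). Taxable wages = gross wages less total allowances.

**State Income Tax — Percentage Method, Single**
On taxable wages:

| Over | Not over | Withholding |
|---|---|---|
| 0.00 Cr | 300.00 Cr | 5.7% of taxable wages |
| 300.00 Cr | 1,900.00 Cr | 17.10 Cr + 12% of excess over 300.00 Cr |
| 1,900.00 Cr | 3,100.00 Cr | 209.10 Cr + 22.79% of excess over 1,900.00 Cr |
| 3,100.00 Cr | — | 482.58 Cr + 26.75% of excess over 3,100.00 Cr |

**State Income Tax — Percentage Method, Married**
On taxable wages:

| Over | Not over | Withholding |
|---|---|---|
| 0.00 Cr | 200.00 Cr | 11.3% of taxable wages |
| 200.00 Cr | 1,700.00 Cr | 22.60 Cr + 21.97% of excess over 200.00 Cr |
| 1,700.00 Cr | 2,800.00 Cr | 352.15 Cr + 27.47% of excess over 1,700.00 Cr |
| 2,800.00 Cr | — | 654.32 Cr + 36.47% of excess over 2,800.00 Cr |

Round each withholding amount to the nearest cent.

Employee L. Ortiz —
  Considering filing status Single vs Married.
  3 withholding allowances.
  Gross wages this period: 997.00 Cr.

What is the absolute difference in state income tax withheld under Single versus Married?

38.64 Cr

State Income Tax (Single): taxable = 997.00 Cr − 3×195.00 Cr = 412.00 Cr
  17.10 Cr + 12% × (412.00 Cr − 300.00 Cr) = 17.10 Cr + 12% × 112.00 Cr = 30.54 Cr
State Income Tax (Married): taxable = 997.00 Cr − 3×195.00 Cr = 412.00 Cr
  22.60 Cr + 21.97% × (412.00 Cr − 200.00 Cr) = 22.60 Cr + 21.97% × 212.00 Cr = 69.18 Cr
Difference: |30.54 Cr − 69.18 Cr| = 38.64 Cr (higher under Married)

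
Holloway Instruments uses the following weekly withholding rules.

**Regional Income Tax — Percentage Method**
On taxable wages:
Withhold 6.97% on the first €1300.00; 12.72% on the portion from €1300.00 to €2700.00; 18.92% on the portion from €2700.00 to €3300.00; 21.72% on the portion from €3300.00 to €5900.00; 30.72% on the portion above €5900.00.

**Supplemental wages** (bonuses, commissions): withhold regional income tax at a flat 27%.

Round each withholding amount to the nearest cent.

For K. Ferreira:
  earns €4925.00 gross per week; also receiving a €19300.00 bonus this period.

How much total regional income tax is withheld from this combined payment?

Regional Income Tax: taxable = €4925.00
  €382.21 + 21.72% × (€4925.00 − €3300.00) = €382.21 + 21.72% × €1625.00 = €735.16
Supplemental (27% flat on bonus): 27% × €19300.00 = €5211.00
Total regional income tax: €735.16 + €5211.00 = €5946.16

€5946.16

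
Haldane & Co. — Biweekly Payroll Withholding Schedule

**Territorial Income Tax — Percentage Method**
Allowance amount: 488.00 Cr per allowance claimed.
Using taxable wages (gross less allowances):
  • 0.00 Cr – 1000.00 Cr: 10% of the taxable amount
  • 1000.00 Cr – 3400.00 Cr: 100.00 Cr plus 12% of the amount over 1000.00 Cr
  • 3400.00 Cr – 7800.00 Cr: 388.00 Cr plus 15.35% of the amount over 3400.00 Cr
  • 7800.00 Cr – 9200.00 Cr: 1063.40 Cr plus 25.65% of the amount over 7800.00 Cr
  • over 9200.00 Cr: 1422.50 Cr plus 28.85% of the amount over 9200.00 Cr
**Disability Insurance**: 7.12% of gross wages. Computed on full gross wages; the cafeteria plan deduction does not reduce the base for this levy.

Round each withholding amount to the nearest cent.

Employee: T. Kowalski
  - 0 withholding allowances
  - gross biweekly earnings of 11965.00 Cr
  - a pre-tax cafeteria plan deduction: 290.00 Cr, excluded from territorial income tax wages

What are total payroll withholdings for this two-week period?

Territorial Income Tax: taxable = 11965.00 Cr − 290.00 Cr = 11675.00 Cr
  1422.50 Cr + 28.85% × (11675.00 Cr − 9200.00 Cr) = 1422.50 Cr + 28.85% × 2475.00 Cr = 2136.54 Cr
Disability Insurance: 7.12% × 11965.00 Cr = 851.91 Cr
Total: 2136.54 Cr + 851.91 Cr = 2988.45 Cr

2988.45 Cr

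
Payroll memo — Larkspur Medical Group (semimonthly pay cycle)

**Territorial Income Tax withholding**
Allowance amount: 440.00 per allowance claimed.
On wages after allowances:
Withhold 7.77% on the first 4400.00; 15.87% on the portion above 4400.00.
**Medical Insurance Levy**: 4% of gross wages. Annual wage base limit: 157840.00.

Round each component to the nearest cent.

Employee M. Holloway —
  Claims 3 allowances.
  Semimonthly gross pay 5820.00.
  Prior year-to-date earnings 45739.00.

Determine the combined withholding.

Territorial Income Tax: taxable = 5820.00 − 3×440.00 = 4500.00
  341.88 + 15.87% × (4500.00 − 4400.00) = 341.88 + 15.87% × 100.00 = 357.75
Medical Insurance Levy: 4% × 5820.00 = 232.80
Total: 357.75 + 232.80 = 590.55

590.55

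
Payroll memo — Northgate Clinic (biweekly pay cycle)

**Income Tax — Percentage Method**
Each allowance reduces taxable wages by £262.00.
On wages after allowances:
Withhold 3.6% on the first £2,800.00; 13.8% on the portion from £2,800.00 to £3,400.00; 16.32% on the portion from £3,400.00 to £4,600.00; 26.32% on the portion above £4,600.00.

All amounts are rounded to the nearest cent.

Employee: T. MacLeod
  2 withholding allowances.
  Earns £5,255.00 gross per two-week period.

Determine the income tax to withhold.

£413.92

Income Tax: taxable = £5,255.00 − 2×£262.00 = £4,731.00
  £379.44 + 26.32% × (£4,731.00 − £4,600.00) = £379.44 + 26.32% × £131.00 = £413.92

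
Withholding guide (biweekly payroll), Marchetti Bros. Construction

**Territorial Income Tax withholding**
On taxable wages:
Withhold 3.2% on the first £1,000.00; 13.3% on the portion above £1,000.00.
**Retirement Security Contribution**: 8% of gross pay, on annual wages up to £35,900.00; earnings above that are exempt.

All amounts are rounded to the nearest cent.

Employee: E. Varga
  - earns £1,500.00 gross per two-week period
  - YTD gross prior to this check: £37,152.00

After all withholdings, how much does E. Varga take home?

£1,401.50

Territorial Income Tax: taxable = £1,500.00
  £32.00 + 13.3% × (£1,500.00 − £1,000.00) = £32.00 + 13.3% × £500.00 = £98.50
Retirement Security Contribution: YTD £37,152.00 ≥ cap £35,900.00 → £0.00
Total withheld: £98.50 + £0.00 = £98.50
Net pay: £1,500.00 − £98.50 = £1,401.50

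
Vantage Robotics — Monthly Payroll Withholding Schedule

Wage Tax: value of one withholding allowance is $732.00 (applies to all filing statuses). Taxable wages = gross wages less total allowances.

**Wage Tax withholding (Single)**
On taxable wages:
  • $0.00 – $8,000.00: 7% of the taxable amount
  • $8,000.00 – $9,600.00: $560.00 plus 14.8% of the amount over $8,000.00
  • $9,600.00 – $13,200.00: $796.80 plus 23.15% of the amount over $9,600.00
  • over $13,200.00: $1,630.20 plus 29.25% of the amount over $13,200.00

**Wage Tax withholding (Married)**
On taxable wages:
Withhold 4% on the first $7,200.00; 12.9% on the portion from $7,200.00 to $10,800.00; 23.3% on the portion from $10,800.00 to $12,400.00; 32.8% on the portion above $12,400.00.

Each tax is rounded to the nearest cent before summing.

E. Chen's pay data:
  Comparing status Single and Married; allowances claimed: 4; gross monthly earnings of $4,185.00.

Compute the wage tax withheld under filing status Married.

Wage Tax (Married): taxable = $4,185.00 − 4×$732.00 = $1,257.00
  4% × $1,257.00 = $50.28

$50.28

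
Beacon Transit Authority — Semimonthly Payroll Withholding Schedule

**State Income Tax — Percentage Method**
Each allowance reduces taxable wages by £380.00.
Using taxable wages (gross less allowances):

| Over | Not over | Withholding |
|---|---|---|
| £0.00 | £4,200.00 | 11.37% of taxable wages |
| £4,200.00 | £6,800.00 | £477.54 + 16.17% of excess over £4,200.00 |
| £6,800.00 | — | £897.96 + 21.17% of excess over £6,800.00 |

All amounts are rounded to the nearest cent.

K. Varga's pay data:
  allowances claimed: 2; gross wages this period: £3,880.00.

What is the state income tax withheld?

£354.74

State Income Tax: taxable = £3,880.00 − 2×£380.00 = £3,120.00
  11.37% × £3,120.00 = £354.74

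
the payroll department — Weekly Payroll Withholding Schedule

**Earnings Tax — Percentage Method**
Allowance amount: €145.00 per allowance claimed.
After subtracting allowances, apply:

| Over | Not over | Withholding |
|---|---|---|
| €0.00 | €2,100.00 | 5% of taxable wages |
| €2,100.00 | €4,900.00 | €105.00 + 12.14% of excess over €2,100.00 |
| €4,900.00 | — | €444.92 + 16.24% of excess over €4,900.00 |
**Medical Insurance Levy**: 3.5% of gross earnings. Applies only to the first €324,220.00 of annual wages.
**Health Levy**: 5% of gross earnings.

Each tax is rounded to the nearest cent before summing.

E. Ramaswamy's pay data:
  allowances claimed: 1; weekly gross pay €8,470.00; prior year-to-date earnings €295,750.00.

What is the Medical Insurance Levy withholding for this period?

€296.45

Medical Insurance Levy: 3.5% × €8,470.00 = €296.45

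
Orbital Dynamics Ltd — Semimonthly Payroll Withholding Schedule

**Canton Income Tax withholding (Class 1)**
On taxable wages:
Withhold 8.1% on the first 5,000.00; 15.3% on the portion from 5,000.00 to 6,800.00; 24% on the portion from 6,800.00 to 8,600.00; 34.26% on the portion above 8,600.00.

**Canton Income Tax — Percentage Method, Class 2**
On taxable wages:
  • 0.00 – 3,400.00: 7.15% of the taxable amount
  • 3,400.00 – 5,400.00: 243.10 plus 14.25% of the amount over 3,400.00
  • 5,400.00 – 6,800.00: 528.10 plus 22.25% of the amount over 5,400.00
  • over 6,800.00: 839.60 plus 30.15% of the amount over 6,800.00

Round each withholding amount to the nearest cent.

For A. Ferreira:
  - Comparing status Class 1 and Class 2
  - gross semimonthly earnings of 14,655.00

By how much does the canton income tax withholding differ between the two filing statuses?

21.04

Canton Income Tax (Class 1): taxable = 14,655.00
  1,112.40 + 34.26% × (14,655.00 − 8,600.00) = 1,112.40 + 34.26% × 6,055.00 = 3,186.84
Canton Income Tax (Class 2): taxable = 14,655.00
  839.60 + 30.15% × (14,655.00 − 6,800.00) = 839.60 + 30.15% × 7,855.00 = 3,207.88
Difference: |3,186.84 − 3,207.88| = 21.04 (higher under Class 2)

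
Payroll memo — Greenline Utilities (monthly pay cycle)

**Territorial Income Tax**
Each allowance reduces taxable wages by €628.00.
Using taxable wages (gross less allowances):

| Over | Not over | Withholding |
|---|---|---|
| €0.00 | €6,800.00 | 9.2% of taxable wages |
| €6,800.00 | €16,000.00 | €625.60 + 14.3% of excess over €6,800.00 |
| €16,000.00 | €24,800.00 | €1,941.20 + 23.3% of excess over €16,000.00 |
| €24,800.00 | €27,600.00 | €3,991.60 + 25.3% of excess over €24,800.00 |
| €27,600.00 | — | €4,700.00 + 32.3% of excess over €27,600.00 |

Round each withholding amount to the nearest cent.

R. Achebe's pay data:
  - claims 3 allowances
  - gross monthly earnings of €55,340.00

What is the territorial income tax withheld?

Territorial Income Tax: taxable = €55,340.00 − 3×€628.00 = €53,456.00
  €4,700.00 + 32.3% × (€53,456.00 − €27,600.00) = €4,700.00 + 32.3% × €25,856.00 = €13,051.49

€13,051.49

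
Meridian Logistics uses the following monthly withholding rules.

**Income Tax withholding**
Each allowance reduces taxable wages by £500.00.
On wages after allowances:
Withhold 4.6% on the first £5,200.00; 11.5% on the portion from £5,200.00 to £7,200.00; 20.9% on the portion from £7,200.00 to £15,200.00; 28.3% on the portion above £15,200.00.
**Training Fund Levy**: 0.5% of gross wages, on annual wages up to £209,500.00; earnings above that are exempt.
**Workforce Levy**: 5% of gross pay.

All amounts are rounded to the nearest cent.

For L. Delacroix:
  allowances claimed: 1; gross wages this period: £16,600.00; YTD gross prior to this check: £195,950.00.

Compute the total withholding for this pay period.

Income Tax: taxable = £16,600.00 − 1×£500.00 = £16,100.00
  £2,141.20 + 28.3% × (£16,100.00 − £15,200.00) = £2,141.20 + 28.3% × £900.00 = £2,395.90
Training Fund Levy: cap £209,500.00 − YTD £195,950.00 = £13,550.00 subject; 0.5% × £13,550.00 = £67.75
Workforce Levy: 5% × £16,600.00 = £830.00
Total: £2,395.90 + £67.75 + £830.00 = £3,293.65

£3,293.65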